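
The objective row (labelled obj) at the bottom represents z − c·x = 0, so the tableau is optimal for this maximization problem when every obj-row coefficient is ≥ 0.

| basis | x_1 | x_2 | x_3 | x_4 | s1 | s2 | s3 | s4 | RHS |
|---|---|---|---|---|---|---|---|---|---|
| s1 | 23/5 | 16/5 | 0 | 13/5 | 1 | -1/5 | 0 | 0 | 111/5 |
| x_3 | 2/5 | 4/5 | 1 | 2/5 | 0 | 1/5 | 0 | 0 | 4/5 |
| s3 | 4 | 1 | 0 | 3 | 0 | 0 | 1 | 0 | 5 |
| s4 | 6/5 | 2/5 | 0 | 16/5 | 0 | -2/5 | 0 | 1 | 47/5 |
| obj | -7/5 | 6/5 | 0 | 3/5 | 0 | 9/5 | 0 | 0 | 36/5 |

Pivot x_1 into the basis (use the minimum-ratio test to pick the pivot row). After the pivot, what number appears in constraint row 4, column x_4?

23/10

Ratio test on column x_1 — row 1: (111/5)/(23/5) = 111/23; row 2: (4/5)/(2/5) = 2; row 3: 5/4 = 5/4; row 4: (47/5)/(6/5) = 47/6. Minimum is 5/4 at row 3 (s3 leaves); pivot element 4.
Divide row 3 by 4; eliminate column x_1 from the other rows.
Row 4 update in column x_4: 16/5 − (6/5)·(3/4) = 23/10.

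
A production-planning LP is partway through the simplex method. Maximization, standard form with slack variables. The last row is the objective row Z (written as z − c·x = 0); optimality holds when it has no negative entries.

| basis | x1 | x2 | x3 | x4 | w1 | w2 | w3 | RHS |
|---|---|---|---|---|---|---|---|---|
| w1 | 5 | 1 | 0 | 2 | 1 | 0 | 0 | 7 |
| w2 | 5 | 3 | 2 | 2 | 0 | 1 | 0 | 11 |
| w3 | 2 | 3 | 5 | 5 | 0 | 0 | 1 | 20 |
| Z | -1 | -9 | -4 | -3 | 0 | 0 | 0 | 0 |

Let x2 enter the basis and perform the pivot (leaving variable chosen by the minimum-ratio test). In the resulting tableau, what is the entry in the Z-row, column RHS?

33

Ratio test on column x2 — row 1: 7/1 = 7; row 2: 11/3 = 11/3; row 3: 20/3 = 20/3. Minimum is 11/3 at row 2 (w2 leaves); pivot element 3.
Divide row 2 by 3; eliminate column x2 from the other rows.
Z-row update in column RHS: 0 − (-9)·(11/3) = 33.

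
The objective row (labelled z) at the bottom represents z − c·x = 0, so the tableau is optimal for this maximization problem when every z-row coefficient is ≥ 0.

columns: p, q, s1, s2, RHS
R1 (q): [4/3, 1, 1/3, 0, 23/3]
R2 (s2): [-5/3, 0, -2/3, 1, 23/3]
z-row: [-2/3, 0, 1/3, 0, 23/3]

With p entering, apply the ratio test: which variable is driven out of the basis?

q

Column p entries and ratios — q: (23/3)/(4/3) = 23/4; s2: -5/3 ≤ 0, skip.
Smallest ratio is 23/4 in the row of q, so q leaves.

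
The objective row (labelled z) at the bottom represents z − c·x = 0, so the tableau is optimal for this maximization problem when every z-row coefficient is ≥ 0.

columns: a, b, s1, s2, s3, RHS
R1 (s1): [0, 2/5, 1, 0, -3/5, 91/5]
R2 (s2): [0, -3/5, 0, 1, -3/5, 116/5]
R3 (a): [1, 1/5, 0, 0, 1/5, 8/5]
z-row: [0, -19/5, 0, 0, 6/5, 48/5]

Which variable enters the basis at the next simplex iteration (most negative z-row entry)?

Negative z-row entries: b: -19/5.
The most negative is -19/5 in column b, so b enters.

b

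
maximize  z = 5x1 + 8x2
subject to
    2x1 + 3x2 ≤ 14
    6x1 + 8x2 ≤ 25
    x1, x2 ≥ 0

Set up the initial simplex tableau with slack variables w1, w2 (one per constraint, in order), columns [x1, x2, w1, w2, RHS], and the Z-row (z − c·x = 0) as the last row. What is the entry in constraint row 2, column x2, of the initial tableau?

8

Constraint 2 has coefficient 8 on x2.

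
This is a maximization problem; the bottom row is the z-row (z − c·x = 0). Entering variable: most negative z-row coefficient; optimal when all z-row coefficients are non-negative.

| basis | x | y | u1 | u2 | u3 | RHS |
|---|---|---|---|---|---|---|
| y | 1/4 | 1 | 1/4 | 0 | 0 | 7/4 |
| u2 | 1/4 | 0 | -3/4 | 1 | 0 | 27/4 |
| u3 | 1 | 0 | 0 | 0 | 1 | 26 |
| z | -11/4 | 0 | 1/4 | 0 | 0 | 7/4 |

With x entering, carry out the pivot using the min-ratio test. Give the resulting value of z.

21

Ratio test on column x — row 1: (7/4)/(1/4) = 7; row 2: (27/4)/(1/4) = 27; row 3: 26/1 = 26. Minimum is 7 at row 1 (y leaves); pivot element 1/4.
Pivot on row 1; the z-row RHS becomes 7/4 − (-11/4)·7 = 21.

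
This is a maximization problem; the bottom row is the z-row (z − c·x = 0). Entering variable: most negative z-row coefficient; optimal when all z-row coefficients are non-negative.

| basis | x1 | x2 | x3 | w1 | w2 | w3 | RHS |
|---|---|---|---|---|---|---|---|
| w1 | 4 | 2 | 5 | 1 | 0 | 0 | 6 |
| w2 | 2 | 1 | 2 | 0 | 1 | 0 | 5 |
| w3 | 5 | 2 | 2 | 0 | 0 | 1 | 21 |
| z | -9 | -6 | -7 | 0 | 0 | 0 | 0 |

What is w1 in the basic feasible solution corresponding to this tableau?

6

w1 is basic (row 1); its value is the RHS of that row, 6.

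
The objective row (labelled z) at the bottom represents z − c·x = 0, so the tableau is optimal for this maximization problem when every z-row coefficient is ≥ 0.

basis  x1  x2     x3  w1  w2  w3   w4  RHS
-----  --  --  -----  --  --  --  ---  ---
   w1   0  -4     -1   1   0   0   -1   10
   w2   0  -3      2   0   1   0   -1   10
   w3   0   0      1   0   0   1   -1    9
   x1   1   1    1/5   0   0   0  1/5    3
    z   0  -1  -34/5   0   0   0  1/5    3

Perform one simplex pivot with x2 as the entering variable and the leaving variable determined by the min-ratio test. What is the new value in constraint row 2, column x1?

3

Ratio test on column x2 — row 1: entry -4 ≤ 0; row 2: entry -3 ≤ 0; row 3: entry 0 ≤ 0; row 4: 3/1 = 3. Minimum is 3 at row 4 (x1 leaves); pivot element 1.
Divide row 4 by 1; eliminate column x2 from the other rows.
Row 2 update in column x1: 0 − (-3)·1 = 3.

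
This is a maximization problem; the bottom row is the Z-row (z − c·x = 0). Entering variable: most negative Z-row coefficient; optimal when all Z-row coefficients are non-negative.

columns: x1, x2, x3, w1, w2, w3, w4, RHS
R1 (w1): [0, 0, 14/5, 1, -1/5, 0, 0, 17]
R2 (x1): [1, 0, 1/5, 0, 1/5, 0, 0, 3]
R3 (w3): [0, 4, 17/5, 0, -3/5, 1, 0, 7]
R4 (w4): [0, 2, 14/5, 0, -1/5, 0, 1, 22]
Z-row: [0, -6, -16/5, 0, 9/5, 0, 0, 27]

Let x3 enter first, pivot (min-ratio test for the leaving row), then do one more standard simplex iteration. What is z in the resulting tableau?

Ratio test on column x3 — row 1: 17/(14/5) = 85/14; row 2: 3/(1/5) = 15; row 3: 7/(17/5) = 35/17; row 4: 22/(14/5) = 55/7. Minimum is 35/17 at row 3 (w3 leaves); pivot element 17/5.
Pivot on row 3; the Z-row RHS becomes 27 − (-16/5)·(35/17) = 571/17.
Next entering variable (most negative Z-row entry -38/17): x2.
Ratio test on column x2 — row 1: entry -56/17 ≤ 0; row 2: entry -4/17 ≤ 0; row 3: (35/17)/(20/17) = 7/4; row 4: entry -22/17 ≤ 0. Minimum is 7/4 at row 3 (x3 leaves); pivot element 20/17.
After the second pivot the Z-row RHS is 571/17 − (-38/17)·(7/4) = 75/2.

75/2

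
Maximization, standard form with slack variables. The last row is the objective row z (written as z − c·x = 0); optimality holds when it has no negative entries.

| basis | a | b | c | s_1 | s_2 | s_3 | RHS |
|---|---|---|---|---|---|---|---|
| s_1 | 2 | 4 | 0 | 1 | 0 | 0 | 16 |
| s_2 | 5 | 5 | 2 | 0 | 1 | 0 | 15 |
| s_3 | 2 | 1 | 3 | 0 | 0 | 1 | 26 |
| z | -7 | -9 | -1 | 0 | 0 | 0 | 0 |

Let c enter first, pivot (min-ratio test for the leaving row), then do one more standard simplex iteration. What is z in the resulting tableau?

27

Ratio test on column c — row 1: entry 0 ≤ 0; row 2: 15/2 = 15/2; row 3: 26/3 = 26/3. Minimum is 15/2 at row 2 (s_2 leaves); pivot element 2.
Pivot on row 2; the z-row RHS becomes 0 − (-1)·(15/2) = 15/2.
Next entering variable (most negative z-row entry -13/2): b.
Ratio test on column b — row 1: 16/4 = 4; row 2: (15/2)/(5/2) = 3; row 3: entry -13/2 ≤ 0. Minimum is 3 at row 2 (c leaves); pivot element 5/2.
After the second pivot the z-row RHS is 15/2 − (-13/2)·3 = 27.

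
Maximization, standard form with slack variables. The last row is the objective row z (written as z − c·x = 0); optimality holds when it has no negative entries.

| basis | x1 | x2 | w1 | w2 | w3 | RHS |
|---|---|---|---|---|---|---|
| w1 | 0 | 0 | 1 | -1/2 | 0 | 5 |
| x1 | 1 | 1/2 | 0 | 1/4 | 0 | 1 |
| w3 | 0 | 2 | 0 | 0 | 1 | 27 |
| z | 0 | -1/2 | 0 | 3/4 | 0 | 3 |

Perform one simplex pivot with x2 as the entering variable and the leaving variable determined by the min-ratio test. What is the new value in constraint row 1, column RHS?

5

Ratio test on column x2 — row 1: entry 0 ≤ 0; row 2: 1/(1/2) = 2; row 3: 27/2 = 27/2. Minimum is 2 at row 2 (x1 leaves); pivot element 1/2.
Divide row 2 by 1/2; eliminate column x2 from the other rows.
Row 1 update in column RHS: 5 − 0·2 = 5.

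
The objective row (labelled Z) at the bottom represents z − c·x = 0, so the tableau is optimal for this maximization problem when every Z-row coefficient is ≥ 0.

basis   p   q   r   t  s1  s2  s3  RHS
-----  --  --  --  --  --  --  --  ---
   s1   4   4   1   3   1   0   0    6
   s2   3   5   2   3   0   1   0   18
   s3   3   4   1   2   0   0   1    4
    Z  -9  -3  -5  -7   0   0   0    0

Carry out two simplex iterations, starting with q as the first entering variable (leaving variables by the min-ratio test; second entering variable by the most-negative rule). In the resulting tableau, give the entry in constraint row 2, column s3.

Ratio test on column q — row 1: 6/4 = 3/2; row 2: 18/5 = 18/5; row 3: 4/4 = 1. Minimum is 1 at row 3 (s3 leaves); pivot element 4.
Divide row 3 by 4; eliminate column q from the other rows.
Second iteration: most negative Z-row entry is -27/4 in column p, so p enters.
Ratio test on column p — row 1: 2/1 = 2; row 2: entry -3/4 ≤ 0; row 3: 1/(3/4) = 4/3. Minimum is 4/3 at row 3 (q leaves); pivot element 3/4.
Divide row 3 by 3/4; eliminate column p from the other rows.
After both pivots, the entry at constraint row 2, column s3 is -1.

-1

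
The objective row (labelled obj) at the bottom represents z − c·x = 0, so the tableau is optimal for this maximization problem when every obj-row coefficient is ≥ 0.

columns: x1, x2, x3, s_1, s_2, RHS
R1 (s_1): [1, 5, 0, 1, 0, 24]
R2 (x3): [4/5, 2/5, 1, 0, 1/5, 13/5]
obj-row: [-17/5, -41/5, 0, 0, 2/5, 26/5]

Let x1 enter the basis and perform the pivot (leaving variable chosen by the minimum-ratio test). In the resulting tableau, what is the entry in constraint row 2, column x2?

Ratio test on column x1 — row 1: 24/1 = 24; row 2: (13/5)/(4/5) = 13/4. Minimum is 13/4 at row 2 (x3 leaves); pivot element 4/5.
Divide row 2 by 4/5; eliminate column x1 from the other rows.
In the new row 2, the x2 entry is the old entry divided by the pivot: (2/5)/(4/5) = 1/2.

1/2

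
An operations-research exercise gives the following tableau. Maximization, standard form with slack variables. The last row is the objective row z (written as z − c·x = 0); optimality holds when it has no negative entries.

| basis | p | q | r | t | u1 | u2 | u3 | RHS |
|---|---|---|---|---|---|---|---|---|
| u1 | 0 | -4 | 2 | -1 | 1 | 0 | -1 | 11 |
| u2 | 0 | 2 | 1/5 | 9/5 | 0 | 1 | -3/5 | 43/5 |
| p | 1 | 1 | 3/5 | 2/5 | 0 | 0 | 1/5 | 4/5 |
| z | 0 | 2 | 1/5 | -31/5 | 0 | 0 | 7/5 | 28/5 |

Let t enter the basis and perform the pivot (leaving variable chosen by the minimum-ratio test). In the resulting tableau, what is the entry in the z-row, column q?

Ratio test on column t — row 1: entry -1 ≤ 0; row 2: (43/5)/(9/5) = 43/9; row 3: (4/5)/(2/5) = 2. Minimum is 2 at row 3 (p leaves); pivot element 2/5.
Divide row 3 by 2/5; eliminate column t from the other rows.
z-row update in column q: 2 − (-31/5)·(5/2) = 35/2.

35/2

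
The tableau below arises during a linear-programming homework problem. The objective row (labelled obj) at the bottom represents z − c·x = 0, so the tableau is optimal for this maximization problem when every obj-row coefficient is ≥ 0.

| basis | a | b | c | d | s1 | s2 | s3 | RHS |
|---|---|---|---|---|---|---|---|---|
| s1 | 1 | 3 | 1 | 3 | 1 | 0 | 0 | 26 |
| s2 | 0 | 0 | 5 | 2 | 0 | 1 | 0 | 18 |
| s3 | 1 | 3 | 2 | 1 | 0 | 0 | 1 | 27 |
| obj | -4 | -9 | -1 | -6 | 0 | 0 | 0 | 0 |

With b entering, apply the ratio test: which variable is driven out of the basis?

s1

Column b entries and ratios — s1: 26/3 = 26/3; s2: 0 ≤ 0, skip; s3: 27/3 = 9.
Smallest ratio is 26/3 in the row of s1, so s1 leaves.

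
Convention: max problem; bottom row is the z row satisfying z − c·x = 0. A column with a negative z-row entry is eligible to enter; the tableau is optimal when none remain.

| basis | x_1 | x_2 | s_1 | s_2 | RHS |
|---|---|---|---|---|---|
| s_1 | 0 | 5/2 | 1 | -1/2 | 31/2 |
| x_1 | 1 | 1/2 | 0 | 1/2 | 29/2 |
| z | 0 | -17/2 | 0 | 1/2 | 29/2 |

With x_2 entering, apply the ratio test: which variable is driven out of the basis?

s_1

Column x_2 entries and ratios — s_1: (31/2)/(5/2) = 31/5; x_1: (29/2)/(1/2) = 29.
Smallest ratio is 31/5 in the row of s_1, so s_1 leaves.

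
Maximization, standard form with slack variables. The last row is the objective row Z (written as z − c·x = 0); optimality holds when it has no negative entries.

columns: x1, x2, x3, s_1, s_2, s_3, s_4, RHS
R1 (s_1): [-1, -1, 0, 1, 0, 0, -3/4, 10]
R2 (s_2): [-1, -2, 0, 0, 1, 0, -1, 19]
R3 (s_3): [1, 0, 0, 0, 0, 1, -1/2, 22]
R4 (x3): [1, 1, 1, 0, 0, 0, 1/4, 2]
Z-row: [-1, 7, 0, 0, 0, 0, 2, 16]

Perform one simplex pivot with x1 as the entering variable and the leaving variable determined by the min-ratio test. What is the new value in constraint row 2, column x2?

Ratio test on column x1 — row 1: entry -1 ≤ 0; row 2: entry -1 ≤ 0; row 3: 22/1 = 22; row 4: 2/1 = 2. Minimum is 2 at row 4 (x3 leaves); pivot element 1.
Divide row 4 by 1; eliminate column x1 from the other rows.
Row 2 update in column x2: -2 − (-1)·1 = -1.

-1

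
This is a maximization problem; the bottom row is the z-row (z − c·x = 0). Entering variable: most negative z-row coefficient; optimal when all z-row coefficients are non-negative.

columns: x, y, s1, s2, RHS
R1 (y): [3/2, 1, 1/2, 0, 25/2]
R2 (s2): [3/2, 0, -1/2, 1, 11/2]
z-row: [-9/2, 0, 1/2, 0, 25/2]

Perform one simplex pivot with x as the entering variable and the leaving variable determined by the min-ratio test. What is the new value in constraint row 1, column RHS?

7

Ratio test on column x — row 1: (25/2)/(3/2) = 25/3; row 2: (11/2)/(3/2) = 11/3. Minimum is 11/3 at row 2 (s2 leaves); pivot element 3/2.
Divide row 2 by 3/2; eliminate column x from the other rows.
Row 1 update in column RHS: 25/2 − (3/2)·(11/3) = 7.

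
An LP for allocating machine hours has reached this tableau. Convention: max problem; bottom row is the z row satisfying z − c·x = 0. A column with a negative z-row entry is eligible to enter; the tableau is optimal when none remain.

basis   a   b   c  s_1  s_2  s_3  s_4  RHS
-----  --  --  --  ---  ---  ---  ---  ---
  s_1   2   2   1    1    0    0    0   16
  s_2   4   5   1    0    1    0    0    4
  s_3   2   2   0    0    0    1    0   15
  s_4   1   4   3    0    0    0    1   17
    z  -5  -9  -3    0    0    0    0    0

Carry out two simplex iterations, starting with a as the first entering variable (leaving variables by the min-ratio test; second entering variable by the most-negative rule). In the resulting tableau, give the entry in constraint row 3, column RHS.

67/5

Ratio test on column a — row 1: 16/2 = 8; row 2: 4/4 = 1; row 3: 15/2 = 15/2; row 4: 17/1 = 17. Minimum is 1 at row 2 (s_2 leaves); pivot element 4.
Divide row 2 by 4; eliminate column a from the other rows.
Second iteration: most negative z-row entry is -11/4 in column b, so b enters.
Ratio test on column b — row 1: entry -1/2 ≤ 0; row 2: 1/(5/4) = 4/5; row 3: entry -1/2 ≤ 0; row 4: 16/(11/4) = 64/11. Minimum is 4/5 at row 2 (a leaves); pivot element 5/4.
Divide row 2 by 5/4; eliminate column b from the other rows.
After both pivots, the entry at constraint row 3, column RHS is 67/5.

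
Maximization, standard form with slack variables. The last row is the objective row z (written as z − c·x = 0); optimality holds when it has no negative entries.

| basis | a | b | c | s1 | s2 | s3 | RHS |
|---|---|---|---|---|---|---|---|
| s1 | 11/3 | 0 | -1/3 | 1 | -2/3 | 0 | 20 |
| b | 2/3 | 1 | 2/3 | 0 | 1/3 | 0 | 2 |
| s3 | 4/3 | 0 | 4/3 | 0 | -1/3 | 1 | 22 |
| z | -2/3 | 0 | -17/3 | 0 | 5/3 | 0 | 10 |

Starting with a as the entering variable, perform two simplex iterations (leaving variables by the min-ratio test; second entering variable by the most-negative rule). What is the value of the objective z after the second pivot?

Ratio test on column a — row 1: 20/(11/3) = 60/11; row 2: 2/(2/3) = 3; row 3: 22/(4/3) = 33/2. Minimum is 3 at row 2 (b leaves); pivot element 2/3.
Pivot on row 2; the z-row RHS becomes 10 − (-2/3)·3 = 12.
Next entering variable (most negative z-row entry -5): c.
Ratio test on column c — row 1: entry -4 ≤ 0; row 2: 3/1 = 3; row 3: entry 0 ≤ 0. Minimum is 3 at row 2 (a leaves); pivot element 1.
After the second pivot the z-row RHS is 12 − (-5)·3 = 27.

27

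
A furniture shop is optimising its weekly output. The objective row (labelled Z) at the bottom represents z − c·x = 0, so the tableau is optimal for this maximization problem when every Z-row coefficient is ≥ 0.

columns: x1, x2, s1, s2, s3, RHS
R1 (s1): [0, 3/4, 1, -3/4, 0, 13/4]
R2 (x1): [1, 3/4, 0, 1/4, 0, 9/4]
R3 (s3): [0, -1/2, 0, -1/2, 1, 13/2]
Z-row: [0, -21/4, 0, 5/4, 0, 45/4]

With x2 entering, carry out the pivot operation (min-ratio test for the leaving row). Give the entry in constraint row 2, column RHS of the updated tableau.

3

Ratio test on column x2 — row 1: (13/4)/(3/4) = 13/3; row 2: (9/4)/(3/4) = 3; row 3: entry -1/2 ≤ 0. Minimum is 3 at row 2 (x1 leaves); pivot element 3/4.
Divide row 2 by 3/4; eliminate column x2 from the other rows.
In the new row 2, the RHS entry is the old entry divided by the pivot: (9/4)/(3/4) = 3.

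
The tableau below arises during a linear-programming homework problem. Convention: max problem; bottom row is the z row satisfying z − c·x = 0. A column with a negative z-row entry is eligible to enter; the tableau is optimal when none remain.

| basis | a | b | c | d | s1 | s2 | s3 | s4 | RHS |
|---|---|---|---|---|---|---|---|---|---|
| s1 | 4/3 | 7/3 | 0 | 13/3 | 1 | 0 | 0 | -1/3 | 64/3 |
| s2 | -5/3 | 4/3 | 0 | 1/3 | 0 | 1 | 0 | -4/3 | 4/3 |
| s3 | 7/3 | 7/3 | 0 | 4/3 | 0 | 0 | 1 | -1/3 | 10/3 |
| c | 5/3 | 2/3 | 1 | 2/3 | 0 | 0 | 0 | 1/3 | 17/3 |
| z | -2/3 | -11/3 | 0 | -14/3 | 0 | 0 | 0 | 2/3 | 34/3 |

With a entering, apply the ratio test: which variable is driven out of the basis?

Column a entries and ratios — s1: (64/3)/(4/3) = 16; s2: -5/3 ≤ 0, skip; s3: (10/3)/(7/3) = 10/7; c: (17/3)/(5/3) = 17/5.
Smallest ratio is 10/7 in the row of s3, so s3 leaves.

s3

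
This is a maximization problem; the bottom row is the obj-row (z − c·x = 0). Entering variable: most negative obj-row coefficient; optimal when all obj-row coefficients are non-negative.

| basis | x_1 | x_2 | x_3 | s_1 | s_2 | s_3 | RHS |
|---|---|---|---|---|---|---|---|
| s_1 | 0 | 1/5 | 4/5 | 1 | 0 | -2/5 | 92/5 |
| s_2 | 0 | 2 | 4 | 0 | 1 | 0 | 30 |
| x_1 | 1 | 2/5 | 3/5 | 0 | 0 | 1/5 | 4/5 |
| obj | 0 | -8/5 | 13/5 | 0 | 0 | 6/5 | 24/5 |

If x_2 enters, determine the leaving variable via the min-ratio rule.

Column x_2 entries and ratios — s_1: (92/5)/(1/5) = 92; s_2: 30/2 = 15; x_1: (4/5)/(2/5) = 2.
Smallest ratio is 2 in the row of x_1, so x_1 leaves.

x_1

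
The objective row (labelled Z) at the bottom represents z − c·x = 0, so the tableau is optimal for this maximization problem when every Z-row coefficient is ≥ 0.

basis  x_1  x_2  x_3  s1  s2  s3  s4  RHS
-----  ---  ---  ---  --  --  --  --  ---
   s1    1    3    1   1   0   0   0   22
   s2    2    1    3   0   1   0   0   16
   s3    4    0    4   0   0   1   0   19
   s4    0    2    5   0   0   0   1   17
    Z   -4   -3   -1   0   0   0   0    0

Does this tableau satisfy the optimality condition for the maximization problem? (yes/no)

no

The Z-row has a negative entry -4 in column x_1, so it is not optimal.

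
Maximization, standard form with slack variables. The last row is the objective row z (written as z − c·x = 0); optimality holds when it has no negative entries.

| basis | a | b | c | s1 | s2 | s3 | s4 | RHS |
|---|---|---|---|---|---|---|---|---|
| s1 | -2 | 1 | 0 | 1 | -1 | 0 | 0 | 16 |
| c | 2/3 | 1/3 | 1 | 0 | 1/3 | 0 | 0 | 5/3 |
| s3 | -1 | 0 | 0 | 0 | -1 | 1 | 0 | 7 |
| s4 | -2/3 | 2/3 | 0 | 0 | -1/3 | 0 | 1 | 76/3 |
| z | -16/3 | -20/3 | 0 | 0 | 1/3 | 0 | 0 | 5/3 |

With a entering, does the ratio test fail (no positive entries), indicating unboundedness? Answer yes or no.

no

Column a has positive entries in row(s) 2, so the ratio test bounds it — not unbounded.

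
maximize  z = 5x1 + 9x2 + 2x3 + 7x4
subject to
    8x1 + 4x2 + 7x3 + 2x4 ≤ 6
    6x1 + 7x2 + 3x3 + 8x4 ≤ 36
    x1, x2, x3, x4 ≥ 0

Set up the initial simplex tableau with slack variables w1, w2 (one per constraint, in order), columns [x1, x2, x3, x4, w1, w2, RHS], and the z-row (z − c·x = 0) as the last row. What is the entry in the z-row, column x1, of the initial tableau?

The z-row carries the negated objective coefficients: the x1 entry is -5.

-5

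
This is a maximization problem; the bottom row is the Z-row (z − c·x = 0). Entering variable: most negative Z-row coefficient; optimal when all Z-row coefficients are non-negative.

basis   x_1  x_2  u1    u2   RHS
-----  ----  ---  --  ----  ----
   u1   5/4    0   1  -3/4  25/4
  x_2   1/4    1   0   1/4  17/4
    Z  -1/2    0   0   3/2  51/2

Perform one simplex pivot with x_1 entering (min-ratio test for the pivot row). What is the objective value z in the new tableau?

Ratio test on column x_1 — row 1: (25/4)/(5/4) = 5; row 2: (17/4)/(1/4) = 17. Minimum is 5 at row 1 (u1 leaves); pivot element 5/4.
Pivot on row 1; the Z-row RHS becomes 51/2 − (-1/2)·5 = 28.

28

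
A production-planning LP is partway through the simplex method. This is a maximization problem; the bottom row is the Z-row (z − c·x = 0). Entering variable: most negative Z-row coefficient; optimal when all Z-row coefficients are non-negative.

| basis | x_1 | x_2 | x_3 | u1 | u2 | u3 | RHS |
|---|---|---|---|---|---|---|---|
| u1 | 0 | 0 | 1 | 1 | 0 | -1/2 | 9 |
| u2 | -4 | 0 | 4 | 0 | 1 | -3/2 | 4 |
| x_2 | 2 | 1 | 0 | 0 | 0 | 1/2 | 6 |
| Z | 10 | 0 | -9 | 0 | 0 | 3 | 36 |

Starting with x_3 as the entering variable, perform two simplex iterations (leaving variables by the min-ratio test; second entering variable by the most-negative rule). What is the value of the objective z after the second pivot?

99/2

Ratio test on column x_3 — row 1: 9/1 = 9; row 2: 4/4 = 1; row 3: entry 0 ≤ 0. Minimum is 1 at row 2 (u2 leaves); pivot element 4.
Pivot on row 2; the Z-row RHS becomes 36 − (-9)·1 = 45.
Next entering variable (most negative Z-row entry -3/8): u3.
Ratio test on column u3 — row 1: entry -1/8 ≤ 0; row 2: entry -3/8 ≤ 0; row 3: 6/(1/2) = 12. Minimum is 12 at row 3 (x_2 leaves); pivot element 1/2.
After the second pivot the Z-row RHS is 45 − (-3/8)·12 = 99/2.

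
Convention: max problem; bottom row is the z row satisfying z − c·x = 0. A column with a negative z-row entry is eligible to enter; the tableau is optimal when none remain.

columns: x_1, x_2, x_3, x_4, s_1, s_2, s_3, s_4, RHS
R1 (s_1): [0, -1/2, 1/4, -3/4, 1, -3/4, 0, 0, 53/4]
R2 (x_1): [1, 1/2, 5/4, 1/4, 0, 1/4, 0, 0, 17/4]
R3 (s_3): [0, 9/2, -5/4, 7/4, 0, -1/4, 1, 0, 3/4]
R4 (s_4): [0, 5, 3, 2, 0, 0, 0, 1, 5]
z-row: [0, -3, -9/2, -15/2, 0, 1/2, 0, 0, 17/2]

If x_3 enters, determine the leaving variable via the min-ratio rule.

Column x_3 entries and ratios — s_1: (53/4)/(1/4) = 53; x_1: (17/4)/(5/4) = 17/5; s_3: -5/4 ≤ 0, skip; s_4: 5/3 = 5/3.
Smallest ratio is 5/3 in the row of s_4, so s_4 leaves.

s_4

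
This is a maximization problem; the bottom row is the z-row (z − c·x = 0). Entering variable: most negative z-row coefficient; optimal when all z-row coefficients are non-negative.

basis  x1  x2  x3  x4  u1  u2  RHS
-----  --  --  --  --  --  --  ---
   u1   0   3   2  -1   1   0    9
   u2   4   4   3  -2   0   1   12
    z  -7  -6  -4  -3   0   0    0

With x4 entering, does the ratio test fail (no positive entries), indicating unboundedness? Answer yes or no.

yes

Every constraint-row entry in column x4 is ≤ 0, so increasing x4 is unbounded.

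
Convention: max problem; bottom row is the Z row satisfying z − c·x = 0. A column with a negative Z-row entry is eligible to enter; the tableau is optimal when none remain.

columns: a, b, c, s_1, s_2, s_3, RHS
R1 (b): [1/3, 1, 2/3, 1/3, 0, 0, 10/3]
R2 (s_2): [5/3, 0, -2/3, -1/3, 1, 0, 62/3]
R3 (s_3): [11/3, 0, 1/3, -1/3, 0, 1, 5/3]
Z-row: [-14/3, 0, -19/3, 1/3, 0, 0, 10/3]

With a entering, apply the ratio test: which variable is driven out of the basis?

Column a entries and ratios — b: (10/3)/(1/3) = 10; s_2: (62/3)/(5/3) = 62/5; s_3: (5/3)/(11/3) = 5/11.
Smallest ratio is 5/11 in the row of s_3, so s_3 leaves.

s_3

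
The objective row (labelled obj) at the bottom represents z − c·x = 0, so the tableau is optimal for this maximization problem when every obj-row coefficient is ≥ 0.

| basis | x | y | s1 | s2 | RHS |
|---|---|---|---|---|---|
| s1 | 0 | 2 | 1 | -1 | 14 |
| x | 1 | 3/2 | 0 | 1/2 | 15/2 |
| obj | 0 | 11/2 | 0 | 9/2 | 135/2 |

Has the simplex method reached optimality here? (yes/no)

yes

Every obj-row coefficient is ≥ 0, so the tableau is optimal.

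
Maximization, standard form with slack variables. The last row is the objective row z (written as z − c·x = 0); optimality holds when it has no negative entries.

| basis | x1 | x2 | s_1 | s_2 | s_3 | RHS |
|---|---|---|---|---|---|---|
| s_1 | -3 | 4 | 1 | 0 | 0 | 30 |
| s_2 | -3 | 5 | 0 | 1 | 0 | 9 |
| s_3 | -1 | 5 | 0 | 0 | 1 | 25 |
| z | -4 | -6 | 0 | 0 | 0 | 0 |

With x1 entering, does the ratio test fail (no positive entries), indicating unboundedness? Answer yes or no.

Every constraint-row entry in column x1 is ≤ 0, so increasing x1 is unbounded.

yes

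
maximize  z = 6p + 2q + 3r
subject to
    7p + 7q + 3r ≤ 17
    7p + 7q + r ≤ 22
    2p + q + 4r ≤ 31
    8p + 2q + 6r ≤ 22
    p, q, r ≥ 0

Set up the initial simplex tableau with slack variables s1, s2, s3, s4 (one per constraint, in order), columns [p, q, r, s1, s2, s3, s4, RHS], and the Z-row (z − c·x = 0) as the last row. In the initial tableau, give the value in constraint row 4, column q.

Constraint 4 has coefficient 2 on q.

2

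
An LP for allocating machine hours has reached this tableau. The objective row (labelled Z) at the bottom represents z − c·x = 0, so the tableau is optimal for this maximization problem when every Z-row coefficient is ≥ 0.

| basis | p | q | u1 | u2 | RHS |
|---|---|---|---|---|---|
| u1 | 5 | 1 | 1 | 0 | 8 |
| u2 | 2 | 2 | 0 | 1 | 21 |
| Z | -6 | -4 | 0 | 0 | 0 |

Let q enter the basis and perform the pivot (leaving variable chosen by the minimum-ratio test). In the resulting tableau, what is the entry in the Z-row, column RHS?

Ratio test on column q — row 1: 8/1 = 8; row 2: 21/2 = 21/2. Minimum is 8 at row 1 (u1 leaves); pivot element 1.
Divide row 1 by 1; eliminate column q from the other rows.
Z-row update in column RHS: 0 − (-4)·8 = 32.

32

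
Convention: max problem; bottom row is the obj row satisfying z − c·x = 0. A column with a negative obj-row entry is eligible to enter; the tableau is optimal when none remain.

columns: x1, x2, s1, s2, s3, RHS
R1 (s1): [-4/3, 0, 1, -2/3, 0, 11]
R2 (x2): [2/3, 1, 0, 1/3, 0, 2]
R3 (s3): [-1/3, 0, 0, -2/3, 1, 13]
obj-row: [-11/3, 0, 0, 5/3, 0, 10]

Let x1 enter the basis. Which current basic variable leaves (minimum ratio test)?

Column x1 entries and ratios — s1: -4/3 ≤ 0, skip; x2: 2/(2/3) = 3; s3: -1/3 ≤ 0, skip.
Smallest ratio is 3 in the row of x2, so x2 leaves.

x2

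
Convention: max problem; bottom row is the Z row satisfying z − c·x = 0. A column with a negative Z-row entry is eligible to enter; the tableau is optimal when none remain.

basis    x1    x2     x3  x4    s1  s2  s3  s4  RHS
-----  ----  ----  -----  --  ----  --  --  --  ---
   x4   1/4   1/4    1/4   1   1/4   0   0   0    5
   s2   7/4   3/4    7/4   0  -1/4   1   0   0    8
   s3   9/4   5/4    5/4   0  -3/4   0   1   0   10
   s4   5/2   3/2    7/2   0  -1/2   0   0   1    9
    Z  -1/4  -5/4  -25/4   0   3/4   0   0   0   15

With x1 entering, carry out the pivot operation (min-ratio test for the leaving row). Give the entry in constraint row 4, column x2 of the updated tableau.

Ratio test on column x1 — row 1: 5/(1/4) = 20; row 2: 8/(7/4) = 32/7; row 3: 10/(9/4) = 40/9; row 4: 9/(5/2) = 18/5. Minimum is 18/5 at row 4 (s4 leaves); pivot element 5/2.
Divide row 4 by 5/2; eliminate column x1 from the other rows.
In the new row 4, the x2 entry is the old entry divided by the pivot: (3/2)/(5/2) = 3/5.

3/5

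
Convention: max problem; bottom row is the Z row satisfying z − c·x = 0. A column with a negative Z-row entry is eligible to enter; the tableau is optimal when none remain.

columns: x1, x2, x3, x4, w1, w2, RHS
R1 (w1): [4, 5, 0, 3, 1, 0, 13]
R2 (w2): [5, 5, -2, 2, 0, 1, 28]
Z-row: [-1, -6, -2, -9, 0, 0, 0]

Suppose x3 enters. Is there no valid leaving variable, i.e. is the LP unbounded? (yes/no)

yes

Every constraint-row entry in column x3 is ≤ 0, so increasing x3 is unbounded.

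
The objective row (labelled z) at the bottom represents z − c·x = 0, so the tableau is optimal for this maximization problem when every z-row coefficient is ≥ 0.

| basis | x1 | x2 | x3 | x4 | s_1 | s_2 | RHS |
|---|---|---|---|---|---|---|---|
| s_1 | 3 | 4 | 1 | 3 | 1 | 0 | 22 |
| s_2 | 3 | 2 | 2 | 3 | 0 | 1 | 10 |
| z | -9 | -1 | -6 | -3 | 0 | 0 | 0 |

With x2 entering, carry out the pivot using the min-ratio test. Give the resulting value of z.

Ratio test on column x2 — row 1: 22/4 = 11/2; row 2: 10/2 = 5. Minimum is 5 at row 2 (s_2 leaves); pivot element 2.
Pivot on row 2; the z-row RHS becomes 0 − (-1)·5 = 5.

5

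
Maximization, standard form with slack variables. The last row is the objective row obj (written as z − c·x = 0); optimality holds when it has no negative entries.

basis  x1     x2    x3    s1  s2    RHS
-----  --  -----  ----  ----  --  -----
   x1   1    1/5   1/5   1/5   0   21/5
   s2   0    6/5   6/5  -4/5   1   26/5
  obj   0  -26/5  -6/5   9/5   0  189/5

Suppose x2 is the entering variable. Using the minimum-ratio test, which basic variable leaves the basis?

Column x2 entries and ratios — x1: (21/5)/(1/5) = 21; s2: (26/5)/(6/5) = 13/3.
Smallest ratio is 13/3 in the row of s2, so s2 leaves.

s2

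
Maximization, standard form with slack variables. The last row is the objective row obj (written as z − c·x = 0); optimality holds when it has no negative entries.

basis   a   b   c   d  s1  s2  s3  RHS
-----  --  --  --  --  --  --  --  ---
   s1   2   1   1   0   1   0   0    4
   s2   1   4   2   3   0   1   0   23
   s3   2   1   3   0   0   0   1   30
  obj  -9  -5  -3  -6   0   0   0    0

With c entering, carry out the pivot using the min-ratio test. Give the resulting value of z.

12

Ratio test on column c — row 1: 4/1 = 4; row 2: 23/2 = 23/2; row 3: 30/3 = 10. Minimum is 4 at row 1 (s1 leaves); pivot element 1.
Pivot on row 1; the obj-row RHS becomes 0 − (-3)·4 = 12.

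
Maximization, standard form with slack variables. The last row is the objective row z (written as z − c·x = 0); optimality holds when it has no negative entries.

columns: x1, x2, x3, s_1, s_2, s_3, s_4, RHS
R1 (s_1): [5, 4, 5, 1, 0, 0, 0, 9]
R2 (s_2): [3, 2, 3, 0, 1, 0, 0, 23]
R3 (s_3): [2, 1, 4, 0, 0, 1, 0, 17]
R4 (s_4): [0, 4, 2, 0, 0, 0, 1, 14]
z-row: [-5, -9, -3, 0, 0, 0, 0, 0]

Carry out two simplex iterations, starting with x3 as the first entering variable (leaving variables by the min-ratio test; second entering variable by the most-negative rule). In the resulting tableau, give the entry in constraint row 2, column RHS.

37/2

Ratio test on column x3 — row 1: 9/5 = 9/5; row 2: 23/3 = 23/3; row 3: 17/4 = 17/4; row 4: 14/2 = 7. Minimum is 9/5 at row 1 (s_1 leaves); pivot element 5.
Divide row 1 by 5; eliminate column x3 from the other rows.
Second iteration: most negative z-row entry is -33/5 in column x2, so x2 enters.
Ratio test on column x2 — row 1: (9/5)/(4/5) = 9/4; row 2: entry -2/5 ≤ 0; row 3: entry -11/5 ≤ 0; row 4: (52/5)/(12/5) = 13/3. Minimum is 9/4 at row 1 (x3 leaves); pivot element 4/5.
Divide row 1 by 4/5; eliminate column x2 from the other rows.
After both pivots, the entry at constraint row 2, column RHS is 37/2.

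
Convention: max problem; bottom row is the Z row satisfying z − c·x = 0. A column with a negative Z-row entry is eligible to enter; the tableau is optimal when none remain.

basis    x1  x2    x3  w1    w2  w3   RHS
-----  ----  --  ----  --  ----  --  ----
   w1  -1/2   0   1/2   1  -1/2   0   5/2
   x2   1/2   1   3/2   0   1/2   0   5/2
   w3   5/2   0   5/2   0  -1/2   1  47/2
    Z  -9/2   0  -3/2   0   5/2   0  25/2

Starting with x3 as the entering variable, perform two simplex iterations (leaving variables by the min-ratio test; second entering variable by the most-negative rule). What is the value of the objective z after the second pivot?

Ratio test on column x3 — row 1: (5/2)/(1/2) = 5; row 2: (5/2)/(3/2) = 5/3; row 3: (47/2)/(5/2) = 47/5. Minimum is 5/3 at row 2 (x2 leaves); pivot element 3/2.
Pivot on row 2; the Z-row RHS becomes 25/2 − (-3/2)·(5/3) = 15.
Next entering variable (most negative Z-row entry -4): x1.
Ratio test on column x1 — row 1: entry -2/3 ≤ 0; row 2: (5/3)/(1/3) = 5; row 3: (58/3)/(5/3) = 58/5. Minimum is 5 at row 2 (x3 leaves); pivot element 1/3.
After the second pivot the Z-row RHS is 15 − (-4)·5 = 35.

35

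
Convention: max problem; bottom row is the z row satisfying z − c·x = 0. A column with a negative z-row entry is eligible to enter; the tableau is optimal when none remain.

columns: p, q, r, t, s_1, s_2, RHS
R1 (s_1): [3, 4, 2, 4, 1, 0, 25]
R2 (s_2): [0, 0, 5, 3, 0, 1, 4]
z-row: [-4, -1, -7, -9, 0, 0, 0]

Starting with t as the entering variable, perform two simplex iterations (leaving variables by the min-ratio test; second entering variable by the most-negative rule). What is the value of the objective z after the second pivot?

344/9

Ratio test on column t — row 1: 25/4 = 25/4; row 2: 4/3 = 4/3. Minimum is 4/3 at row 2 (s_2 leaves); pivot element 3.
Pivot on row 2; the z-row RHS becomes 0 − (-9)·(4/3) = 12.
Next entering variable (most negative z-row entry -4): p.
Ratio test on column p — row 1: (59/3)/3 = 59/9; row 2: entry 0 ≤ 0. Minimum is 59/9 at row 1 (s_1 leaves); pivot element 3.
After the second pivot the z-row RHS is 12 − (-4)·(59/9) = 344/9.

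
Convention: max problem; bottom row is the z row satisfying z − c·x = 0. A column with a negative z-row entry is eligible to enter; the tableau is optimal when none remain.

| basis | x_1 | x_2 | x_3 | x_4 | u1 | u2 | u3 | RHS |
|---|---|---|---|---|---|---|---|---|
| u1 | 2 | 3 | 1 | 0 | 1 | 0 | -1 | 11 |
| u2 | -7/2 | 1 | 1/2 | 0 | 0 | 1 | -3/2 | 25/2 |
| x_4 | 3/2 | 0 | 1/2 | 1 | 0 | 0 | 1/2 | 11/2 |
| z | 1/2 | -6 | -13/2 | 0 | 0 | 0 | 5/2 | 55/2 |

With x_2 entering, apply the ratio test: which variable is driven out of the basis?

Column x_2 entries and ratios — u1: 11/3 = 11/3; u2: (25/2)/1 = 25/2; x_4: 0 ≤ 0, skip.
Smallest ratio is 11/3 in the row of u1, so u1 leaves.

u1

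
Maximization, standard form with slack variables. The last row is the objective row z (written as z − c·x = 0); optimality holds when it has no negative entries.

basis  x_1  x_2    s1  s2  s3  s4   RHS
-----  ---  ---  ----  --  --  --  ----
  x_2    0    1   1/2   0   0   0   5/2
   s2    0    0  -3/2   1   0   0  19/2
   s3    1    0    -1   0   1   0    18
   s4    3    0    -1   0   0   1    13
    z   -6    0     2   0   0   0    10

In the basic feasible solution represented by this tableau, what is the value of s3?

s3 is basic (row 3); its value is the RHS of that row, 18.

18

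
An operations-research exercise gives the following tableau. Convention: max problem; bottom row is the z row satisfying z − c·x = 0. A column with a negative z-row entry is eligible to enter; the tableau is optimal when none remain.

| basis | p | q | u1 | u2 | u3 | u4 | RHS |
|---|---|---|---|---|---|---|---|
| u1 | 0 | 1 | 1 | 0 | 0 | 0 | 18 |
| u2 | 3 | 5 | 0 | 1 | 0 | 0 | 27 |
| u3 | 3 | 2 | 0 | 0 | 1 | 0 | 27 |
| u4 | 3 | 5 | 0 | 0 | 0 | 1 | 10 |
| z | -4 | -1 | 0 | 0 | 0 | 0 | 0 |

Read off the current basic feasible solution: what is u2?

u2 is basic (row 2); its value is the RHS of that row, 27.

27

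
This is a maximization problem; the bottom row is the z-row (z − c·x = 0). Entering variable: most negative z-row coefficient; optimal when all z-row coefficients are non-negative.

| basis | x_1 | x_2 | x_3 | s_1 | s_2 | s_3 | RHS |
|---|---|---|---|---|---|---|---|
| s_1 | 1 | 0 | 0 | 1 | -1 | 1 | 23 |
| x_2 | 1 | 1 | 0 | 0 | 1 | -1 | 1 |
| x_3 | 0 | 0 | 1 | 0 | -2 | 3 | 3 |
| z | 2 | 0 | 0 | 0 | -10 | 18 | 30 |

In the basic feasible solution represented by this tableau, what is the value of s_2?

0

s_2 is not in the basis, so in the current basic feasible solution s_2 = 0.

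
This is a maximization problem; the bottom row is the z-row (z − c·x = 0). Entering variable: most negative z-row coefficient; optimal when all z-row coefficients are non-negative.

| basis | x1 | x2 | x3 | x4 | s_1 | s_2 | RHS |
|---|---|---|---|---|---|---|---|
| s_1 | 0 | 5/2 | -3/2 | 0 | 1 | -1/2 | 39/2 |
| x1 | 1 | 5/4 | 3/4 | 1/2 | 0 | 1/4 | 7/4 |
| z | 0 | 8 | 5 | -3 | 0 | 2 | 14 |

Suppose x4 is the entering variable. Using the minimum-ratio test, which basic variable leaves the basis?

x1

Column x4 entries and ratios — s_1: 0 ≤ 0, skip; x1: (7/4)/(1/2) = 7/2.
Smallest ratio is 7/2 in the row of x1, so x1 leaves.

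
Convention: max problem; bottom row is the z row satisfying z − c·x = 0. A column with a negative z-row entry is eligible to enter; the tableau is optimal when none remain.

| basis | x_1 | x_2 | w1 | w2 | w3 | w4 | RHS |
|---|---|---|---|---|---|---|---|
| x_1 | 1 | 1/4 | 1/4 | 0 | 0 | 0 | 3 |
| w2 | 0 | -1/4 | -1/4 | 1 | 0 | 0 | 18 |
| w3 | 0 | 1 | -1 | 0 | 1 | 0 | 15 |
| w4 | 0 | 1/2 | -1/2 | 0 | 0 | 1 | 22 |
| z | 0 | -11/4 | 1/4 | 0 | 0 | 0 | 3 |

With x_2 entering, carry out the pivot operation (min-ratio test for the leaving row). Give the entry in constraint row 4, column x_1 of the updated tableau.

Ratio test on column x_2 — row 1: 3/(1/4) = 12; row 2: entry -1/4 ≤ 0; row 3: 15/1 = 15; row 4: 22/(1/2) = 44. Minimum is 12 at row 1 (x_1 leaves); pivot element 1/4.
Divide row 1 by 1/4; eliminate column x_2 from the other rows.
Row 4 update in column x_1: 0 − (1/2)·4 = -2.

-2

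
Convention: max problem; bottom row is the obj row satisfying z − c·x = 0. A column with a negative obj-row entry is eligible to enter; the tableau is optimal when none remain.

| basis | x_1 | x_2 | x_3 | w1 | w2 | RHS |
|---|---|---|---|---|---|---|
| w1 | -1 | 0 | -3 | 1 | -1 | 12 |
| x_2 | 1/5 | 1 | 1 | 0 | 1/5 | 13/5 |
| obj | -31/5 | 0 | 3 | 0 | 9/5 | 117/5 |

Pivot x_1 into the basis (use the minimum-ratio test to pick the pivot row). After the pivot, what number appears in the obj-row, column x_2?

31

Ratio test on column x_1 — row 1: entry -1 ≤ 0; row 2: (13/5)/(1/5) = 13. Minimum is 13 at row 2 (x_2 leaves); pivot element 1/5.
Divide row 2 by 1/5; eliminate column x_1 from the other rows.
obj-row update in column x_2: 0 − (-31/5)·5 = 31.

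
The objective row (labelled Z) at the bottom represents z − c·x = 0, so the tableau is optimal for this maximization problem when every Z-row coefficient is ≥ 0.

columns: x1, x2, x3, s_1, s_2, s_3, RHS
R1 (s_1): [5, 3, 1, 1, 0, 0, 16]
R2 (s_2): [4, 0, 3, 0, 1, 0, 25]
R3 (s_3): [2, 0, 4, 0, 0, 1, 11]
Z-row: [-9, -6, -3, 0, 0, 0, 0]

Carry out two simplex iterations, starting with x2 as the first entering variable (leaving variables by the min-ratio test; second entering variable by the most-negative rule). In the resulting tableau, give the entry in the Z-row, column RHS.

Ratio test on column x2 — row 1: 16/3 = 16/3; row 2: entry 0 ≤ 0; row 3: entry 0 ≤ 0. Minimum is 16/3 at row 1 (s_1 leaves); pivot element 3.
Divide row 1 by 3; eliminate column x2 from the other rows.
Second iteration: most negative Z-row entry is -1 in column x3, so x3 enters.
Ratio test on column x3 — row 1: (16/3)/(1/3) = 16; row 2: 25/3 = 25/3; row 3: 11/4 = 11/4. Minimum is 11/4 at row 3 (s_3 leaves); pivot element 4.
Divide row 3 by 4; eliminate column x3 from the other rows.
After both pivots, the entry at the Z-row, column RHS is 139/4.

139/4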